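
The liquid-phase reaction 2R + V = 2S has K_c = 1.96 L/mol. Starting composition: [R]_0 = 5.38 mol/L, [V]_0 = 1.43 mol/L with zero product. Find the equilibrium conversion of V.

Let X = conversion of V; extent ξ = 1.43·X mol/L.
Concentrations: [R] = 5.38 − 2.86X; [V] = 1.43 − 1.43X; [S] = 2.86X.
K_c = [S]^2 / ([R]^2 [V]).
Equating to 1.96 L/mol: the physical root is X = 0.803.

X = 0.803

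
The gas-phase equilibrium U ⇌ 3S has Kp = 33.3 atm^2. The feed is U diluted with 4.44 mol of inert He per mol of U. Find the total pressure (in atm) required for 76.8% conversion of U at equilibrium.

P = 5.54 atm

Take 1 mol U as basis and let X be its fractional conversion, so ξ = X.
Moles: n_U = 1 − X; n_S = 3X; n_I = 4.44 (inert).
Total moles n_T = 5.44 + 2X.
Kp = p_S^3 / (p_U) with p_i = (n_i/n_T)·P.
At X = 0.768: the mole-fraction product g(X) = Π y_i^ν_i = 1.083. Since Kp = g(X)·P^{2}, P = (Kp/g)^(1/2) = (33.3/1.083)^(1/2) = 5.54 atm.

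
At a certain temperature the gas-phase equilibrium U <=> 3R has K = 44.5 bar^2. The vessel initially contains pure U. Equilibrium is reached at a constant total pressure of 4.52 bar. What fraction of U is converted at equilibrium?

Take 1 mol U as basis and let X be its fractional conversion, so ξ = X.
Moles: n_U = 1 − X; n_R = 3X.
Total moles n_T = 1 + 2X.
y_i = n_i/n_T, p_i = y_i·P. K = p_R^3 / (p_U).
Equating to 44.5 bar^2 and solving on 0 < X < 1: X = 0.543.

X = 0.543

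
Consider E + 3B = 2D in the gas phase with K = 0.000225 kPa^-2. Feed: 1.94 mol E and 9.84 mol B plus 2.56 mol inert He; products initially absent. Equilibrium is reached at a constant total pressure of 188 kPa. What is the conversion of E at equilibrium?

Let X = conversion of E (basis 1.94 mol E); extent of reaction ξ = 1.94X.
Mole table: n_E = 1.94 − 1.94X; n_B = 9.84 − 5.82X; n_D = 3.88X; n_I = 2.56 (inert).
Total moles n_T = 14.3 − 3.88X.
Mole fractions y_i = n_i/n_T; K = p_D^2 / (p_E p_B^3) with p_i = y_i·P.
This yields a degree-4 equation in X; solving on (0,1), X = 0.686.

X = 0.686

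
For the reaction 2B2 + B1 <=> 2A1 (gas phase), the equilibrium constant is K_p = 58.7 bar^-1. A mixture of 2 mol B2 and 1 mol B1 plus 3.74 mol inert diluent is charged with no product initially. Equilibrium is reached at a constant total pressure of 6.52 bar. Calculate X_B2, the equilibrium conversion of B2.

X = 0.787

Take 2 mol B2 as basis and let X be its fractional conversion, so ξ = X.
Mole table: n_B2 = 2 − 2X; n_B1 = 1 − X; n_A1 = 2X; n_I = 3.74 (inert).
Summing: n_T = 6.74 − X.
With p_i = (n_i/n_T)P, K_p = p_A1^2 / (p_B2^2 p_B1).
This yields a degree-3 equation in X; solving on (0,1), X = 0.787.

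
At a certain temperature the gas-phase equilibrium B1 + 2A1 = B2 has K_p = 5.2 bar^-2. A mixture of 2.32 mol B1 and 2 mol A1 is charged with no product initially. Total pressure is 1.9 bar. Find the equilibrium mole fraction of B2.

y_B2 = 0.279

Let X = conversion of A1 (basis 2 mol A1); extent of reaction ξ = X.
Mole table: n_B1 = 2.32 − X; n_A1 = 2 − 2X; n_B2 = X.
Total moles n_T = 4.32 − 2X.
Mole fractions y_i = n_i/n_T; K_p = p_B2 / (p_B1 p_A1^2) with p_i = y_i·P.
Setting this equal to 5.2 bar^-2 and taking the physical root (0 < X < 1) gives X = 0.774.
Then n_B2 = 0.774, n_T = 2.77, so y_B2 = 0.279.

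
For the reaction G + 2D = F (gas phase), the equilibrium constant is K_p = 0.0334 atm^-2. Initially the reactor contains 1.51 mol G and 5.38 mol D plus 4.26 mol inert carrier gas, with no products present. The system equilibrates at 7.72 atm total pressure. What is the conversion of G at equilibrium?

Basis: 1.51 mol G initially; let X = conversion of G. Extent ξ = 1.51X.
At extent ξ: n_G = 1.51 − 1.51X; n_D = 5.38 − 3.02X; n_F = 1.51X; n_I = 4.26 (inert).
Total moles n_T = 11.1 − 3.02X.
Mole fractions y_i = n_i/n_T; K_p = p_F / (p_G p_D^2) with p_i = y_i·P.
Substituting and setting equal to 0.0334 atm^-2 gives a polynomial in X; the root in (0,1) is X = 0.278.

X = 0.278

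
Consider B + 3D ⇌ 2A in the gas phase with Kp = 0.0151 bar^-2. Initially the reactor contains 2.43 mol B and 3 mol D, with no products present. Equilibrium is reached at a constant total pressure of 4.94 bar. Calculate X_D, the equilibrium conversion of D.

Take 3 mol D as basis and let X be its fractional conversion, so ξ = X.
Species balance: n_B = 2.43 − X; n_D = 3 − 3X; n_A = 2X.
Summing: n_T = 5.43 − 2X.
With p_i = (n_i/n_T)P, Kp = p_A^2 / (p_B p_D^3).
This yields a degree-4 equation in X; solving on (0,1), X = 0.287.

X = 0.287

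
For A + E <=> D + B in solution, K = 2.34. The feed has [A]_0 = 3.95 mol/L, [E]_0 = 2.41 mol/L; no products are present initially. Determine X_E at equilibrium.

X = 0.740

Let X = conversion of E; extent ξ = 2.41·X mol/L.
Concentrations: [A] = 3.95 − 2.41X; [E] = 2.41 − 2.41X; [D] = 2.41X; [B] = 2.41X.
K = [D] [B] / ([A] [E]).
Setting equal to 2.34 and solving for X on (0,1) gives X = 0.740.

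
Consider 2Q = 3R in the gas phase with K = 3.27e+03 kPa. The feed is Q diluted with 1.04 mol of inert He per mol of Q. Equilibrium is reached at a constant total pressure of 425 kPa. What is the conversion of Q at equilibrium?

X = 0.732

Basis: 1 mol Q initially; let X = conversion of Q. Extent ξ = 0.5X.
Mole table: n_Q = 1 − X; n_R = 1.5X; n_I = 1.04 (inert).
Total moles n_T = 2.04 + 0.5X.
y_i = n_i/n_T, p_i = y_i·P. K = p_R^3 / (p_Q^2).
Setting this equal to 3.27e+03 kPa and taking the physical root (0 < X < 1) gives X = 0.732.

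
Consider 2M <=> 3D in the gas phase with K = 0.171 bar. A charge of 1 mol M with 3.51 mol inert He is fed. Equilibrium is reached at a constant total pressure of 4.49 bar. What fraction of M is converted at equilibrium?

Basis: 1 mol M initially; let X = conversion of M. Extent ξ = 0.5X.
At extent ξ: n_M = 1 − X; n_D = 1.5X; n_I = 3.51 (inert).
Total moles n_T = 4.51 + 0.5X.
With p_i = (n_i/n_T)P, K = p_D^3 / (p_M^2).
This yields a degree-3 equation in X; solving on (0,1), X = 0.296.

X = 0.296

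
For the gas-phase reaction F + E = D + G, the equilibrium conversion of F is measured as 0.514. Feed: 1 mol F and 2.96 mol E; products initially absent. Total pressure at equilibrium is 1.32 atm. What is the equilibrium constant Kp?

Let X = conversion of F (basis 1 mol F); extent of reaction ξ = X.
Mole table: n_F = 1 − X; n_E = 2.96 − X; n_D = X; n_G = X.
Total moles n_T = 3.96 (Δν = 0, constant).
At X = 0.514: n_F = 0.486, n_E = 2.45, n_D = 0.514, n_G = 0.514, n_T = 3.96.
p_i = (n_i/n_T)·P. Kp = p_D p_G / (p_F p_E) = 0.222.

Kp = 0.222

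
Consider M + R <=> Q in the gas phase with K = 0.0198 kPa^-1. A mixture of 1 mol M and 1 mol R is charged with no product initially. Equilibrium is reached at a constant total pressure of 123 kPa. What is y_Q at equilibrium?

Basis: 1 mol M initially; let X = conversion of M. Extent ξ = X.
At extent ξ: n_M = 1 − X; n_R = 1 − X; n_Q = X.
Summing: n_T = 2 − X.
Mole fractions y_i = n_i/n_T; K = p_Q / (p_M p_R) with p_i = y_i·P.
Equating to 0.0198 kPa^-1 and solving on 0 < X < 1: X = 0.460.
Then n_Q = 0.46, n_T = 1.54, so y_Q = 0.299.

y_Q = 0.299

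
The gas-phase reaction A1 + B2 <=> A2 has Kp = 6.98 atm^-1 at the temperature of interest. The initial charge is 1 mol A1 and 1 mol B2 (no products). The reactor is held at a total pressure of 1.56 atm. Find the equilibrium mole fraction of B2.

Take 1 mol A1 as basis and let X be its fractional conversion, so ξ = X.
Species balance: n_A1 = 1 − X; n_B2 = 1 − X; n_A2 = X.
Total moles n_T = 2 − X.
Mole fractions y_i = n_i/n_T; Kp = p_A2 / (p_A1 p_B2) with p_i = y_i·P.
Substituting and setting equal to 6.98 atm^-1 gives a polynomial in X; the root in (0,1) is X = 0.710.
Then n_B2 = 0.29, n_T = 1.29, so y_B2 = 0.225.

y_B2 = 0.225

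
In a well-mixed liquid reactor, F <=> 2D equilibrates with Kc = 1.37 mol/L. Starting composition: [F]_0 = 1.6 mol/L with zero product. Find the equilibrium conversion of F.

X = 0.368

Let X = conversion of F; extent ξ = 1.6·X mol/L.
Concentrations: [F] = 1.6 − 1.6X; [D] = 3.2X.
Kc = [D]^2 / ([F]).
This equals 1.37 at X = 0.368 (the root in 0 < X < 1).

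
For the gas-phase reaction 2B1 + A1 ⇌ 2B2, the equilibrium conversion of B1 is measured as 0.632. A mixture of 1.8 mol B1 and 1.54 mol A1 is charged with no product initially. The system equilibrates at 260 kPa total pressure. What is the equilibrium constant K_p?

Basis: 1.8 mol B1 initially; let X = conversion of B1. Extent ξ = 0.9X.
Mole table: n_B1 = 1.8 − 1.8X; n_A1 = 1.54 − 0.9X; n_B2 = 1.8X.
Total moles n_T = 3.34 − 0.9X.
At X = 0.632: n_B1 = 0.662, n_A1 = 0.971, n_B2 = 1.14, n_T = 2.77.
p_i = (n_i/n_T)·P. K_p = p_B2^2 / (p_B1^2 p_A1) = 0.0324 kPa^-1.

K_p = 0.0324 kPa^-1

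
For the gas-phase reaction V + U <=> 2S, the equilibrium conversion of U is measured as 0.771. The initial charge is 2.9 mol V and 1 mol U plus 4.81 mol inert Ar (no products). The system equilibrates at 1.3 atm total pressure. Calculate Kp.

Basis: 1 mol U initially; let X = conversion of U. Extent ξ = X.
At extent ξ: n_V = 2.9 − X; n_U = 1 − X; n_S = 2X; n_I = 4.81 (inert).
Total moles n_T = 8.71 (Δν = 0, constant).
At X = 0.771: n_V = 2.13, n_U = 0.229, n_S = 1.54, n_T = 8.71.
p_i = (n_i/n_T)·P. Kp = p_S^2 / (p_V p_U) = 4.88.

Kp = 4.88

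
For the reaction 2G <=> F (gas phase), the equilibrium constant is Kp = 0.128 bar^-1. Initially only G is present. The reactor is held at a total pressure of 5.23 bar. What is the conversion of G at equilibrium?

Let X = conversion of G (basis 1 mol G); extent of reaction ξ = 0.5X.
Mole table: n_G = 1 − X; n_F = 0.5X.
Total moles n_T = 1 − 0.5X.
With p_i = (n_i/n_T)P, Kp = p_F / (p_G^2).
Substituting and setting equal to 0.128 bar^-1 gives a polynomial in X; the root in (0,1) is X = 0.479.

X = 0.479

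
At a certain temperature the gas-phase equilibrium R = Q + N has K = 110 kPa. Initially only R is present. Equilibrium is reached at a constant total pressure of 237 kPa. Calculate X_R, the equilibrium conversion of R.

X = 0.563

Let X = conversion of R (basis 1 mol R); extent of reaction ξ = X.
Species balance: n_R = 1 − X; n_Q = X; n_N = X.
n_T = Σnᵢ = 1 + X.
With p_i = (n_i/n_T)P, K = p_Q p_N / (p_R).
Equating to 110 kPa and solving on 0 < X < 1: X = 0.563.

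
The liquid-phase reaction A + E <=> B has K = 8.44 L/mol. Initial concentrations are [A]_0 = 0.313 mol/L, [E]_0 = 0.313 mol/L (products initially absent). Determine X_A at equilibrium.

Let X = conversion of A; extent ξ = 0.313·X mol/L.
Concentrations: [A] = 0.313 − 0.313X; [E] = 0.313 − 0.313X; [B] = 0.313X.
K = [B] / ([A] [E]).
This equals 8.44 at X = 0.546 (the root in 0 < X < 1).

X = 0.546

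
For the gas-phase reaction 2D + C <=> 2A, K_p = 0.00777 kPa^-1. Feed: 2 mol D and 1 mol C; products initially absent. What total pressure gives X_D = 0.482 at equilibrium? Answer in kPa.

Basis: 2 mol D initially; let X = conversion of D. Extent ξ = X.
Mole table: n_D = 2 − 2X; n_C = 1 − X; n_A = 2X.
Total moles n_T = 3 − X.
K_p = p_A^2 / (p_D^2 p_C) with p_i = (n_i/n_T)·P.
At X = 0.482: the mole-fraction product g(X) = Π y_i^ν_i = 4.209. Since K_p = g(X)·P^{-1}, P = (g/K_p)^(1/1) = (4.209/0.00777)^(1/1) = 542 kPa.

P = 542 kPa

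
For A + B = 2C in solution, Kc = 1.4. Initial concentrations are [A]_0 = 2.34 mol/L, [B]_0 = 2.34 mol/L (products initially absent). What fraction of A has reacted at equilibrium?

X = 0.372

Let X = conversion of A; extent ξ = 2.34·X mol/L.
Concentrations: [A] = 2.34 − 2.34X; [B] = 2.34 − 2.34X; [C] = 4.68X.
Kc = [C]^2 / ([A] [B]).
This equals 1.4 at X = 0.372 (the root in 0 < X < 1).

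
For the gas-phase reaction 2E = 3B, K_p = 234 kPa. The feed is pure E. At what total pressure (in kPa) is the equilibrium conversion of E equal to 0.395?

P = 493 kPa

Let X = conversion of E (basis 1 mol E); extent of reaction ξ = 0.5X.
At extent ξ: n_E = 1 − X; n_B = 1.5X.
n_T = Σnᵢ = 1 + 0.5X.
K_p = p_B^3 / (p_E^2) with p_i = (n_i/n_T)·P.
At X = 0.395: the mole-fraction product g(X) = Π y_i^ν_i = 0.4745. Since K_p = g(X)·P^{1}, P = (K_p/g)^(1/1) = (234/0.4745)^(1/1) = 493 kPa.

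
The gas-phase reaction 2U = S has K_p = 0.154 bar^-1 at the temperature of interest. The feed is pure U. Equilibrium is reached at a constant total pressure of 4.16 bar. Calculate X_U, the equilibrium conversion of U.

X = 0.470

Basis: 1 mol U initially; let X = conversion of U. Extent ξ = 0.5X.
Species balance: n_U = 1 − X; n_S = 0.5X.
n_T = Σnᵢ = 1 − 0.5X.
With p_i = (n_i/n_T)P, K_p = p_S / (p_U^2).
Setting this equal to 0.154 bar^-1 and taking the physical root (0 < X < 1) gives X = 0.470.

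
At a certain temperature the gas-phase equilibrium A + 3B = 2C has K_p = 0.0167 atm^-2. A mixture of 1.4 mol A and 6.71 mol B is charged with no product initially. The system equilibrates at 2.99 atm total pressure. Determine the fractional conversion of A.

Basis: 1.4 mol A initially; let X = conversion of A. Extent ξ = 1.4X.
Species balance: n_A = 1.4 − 1.4X; n_B = 6.71 − 4.2X; n_C = 2.8X.
Summing: n_T = 8.11 − 2.8X.
With p_i = (n_i/n_T)P, K_p = p_C^2 / (p_A p_B^3).
This yields a degree-4 equation in X; solving on (0,1), X = 0.255.

X = 0.255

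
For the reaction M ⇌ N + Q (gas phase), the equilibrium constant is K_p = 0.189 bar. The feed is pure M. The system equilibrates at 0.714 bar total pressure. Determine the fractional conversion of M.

Let X = conversion of M (basis 1 mol M); extent of reaction ξ = X.
At extent ξ: n_M = 1 − X; n_N = X; n_Q = X.
Total moles n_T = 1 + X.
Mole fractions y_i = n_i/n_T; K_p = p_N p_Q / (p_M) with p_i = y_i·P.
Equating to 0.189 bar and solving on 0 < X < 1: X = 0.457.

X = 0.457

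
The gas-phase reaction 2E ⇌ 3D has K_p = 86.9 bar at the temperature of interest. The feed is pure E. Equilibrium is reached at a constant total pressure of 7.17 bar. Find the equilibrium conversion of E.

X = 0.722

Basis: 1 mol E initially; let X = conversion of E. Extent ξ = 0.5X.
Mole table: n_E = 1 − X; n_D = 1.5X.
Summing: n_T = 1 + 0.5X.
y_i = n_i/n_T, p_i = y_i·P. K_p = p_D^3 / (p_E^2).
Substituting and setting equal to 86.9 bar gives a polynomial in X; the root in (0,1) is X = 0.722.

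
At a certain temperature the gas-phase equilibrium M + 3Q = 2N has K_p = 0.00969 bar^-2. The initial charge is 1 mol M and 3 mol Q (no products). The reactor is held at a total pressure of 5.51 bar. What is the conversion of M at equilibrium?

Let X = conversion of M (basis 1 mol M); extent of reaction ξ = X.
Species balance: n_M = 1 − X; n_Q = 3 − 3X; n_N = 2X.
n_T = Σnᵢ = 4 − 2X.
Mole fractions y_i = n_i/n_T; K_p = p_N^2 / (p_M p_Q^3) with p_i = y_i·P.
Substituting and setting equal to 0.00969 bar^-2 gives a polynomial in X; the root in (0,1) is X = 0.234.

X = 0.234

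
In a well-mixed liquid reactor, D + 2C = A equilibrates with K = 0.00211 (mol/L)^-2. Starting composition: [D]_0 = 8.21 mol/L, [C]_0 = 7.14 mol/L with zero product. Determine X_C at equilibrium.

Let X = conversion of C; extent ξ = 7.14X/2 mol/L.
Concentrations: [D] = 8.21 − 3.57X; [C] = 7.14 − 7.14X; [A] = 3.57X.
K = [A] / ([D] [C]^2).
Setting equal to 0.00211 and solving for X on (0,1) gives X = 0.162.

X = 0.162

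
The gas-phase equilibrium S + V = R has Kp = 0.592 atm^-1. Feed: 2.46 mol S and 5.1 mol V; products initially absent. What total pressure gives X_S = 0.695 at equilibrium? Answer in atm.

Take 2.46 mol S as basis and let X be its fractional conversion, so ξ = 2.46X.
Species balance: n_S = 2.46 − 2.46X; n_V = 5.1 − 2.46X; n_R = 2.46X.
n_T = Σnᵢ = 7.56 − 2.46X.
Kp = p_R / (p_S p_V) with p_i = (n_i/n_T)·P.
At X = 0.695: the mole-fraction product g(X) = Π y_i^ν_i = 3.932. Since Kp = g(X)·P^{-1}, P = (g/Kp)^(1/1) = (3.932/0.592)^(1/1) = 6.64 atm.

P = 6.64 atm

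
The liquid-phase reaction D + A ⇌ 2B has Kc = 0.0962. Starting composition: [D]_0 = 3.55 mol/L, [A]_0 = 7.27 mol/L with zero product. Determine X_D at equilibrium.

Let X = conversion of D; extent ξ = 3.55·X mol/L.
Concentrations: [D] = 3.55 − 3.55X; [A] = 7.27 − 3.55X; [B] = 7.1X.
Kc = [B]^2 / ([D] [A]).
Solving Kc = 0.0962 for X ∈ (0,1): X = 0.190.

X = 0.190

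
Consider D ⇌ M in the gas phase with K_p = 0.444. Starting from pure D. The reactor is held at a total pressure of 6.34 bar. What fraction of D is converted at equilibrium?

Take 1 mol D as basis and let X be its fractional conversion, so ξ = X.
Moles: n_D = 1 − X; n_M = X.
n_T stays at 1 (no change in mole number).
Mole fractions y_i = n_i/n_T; K_p = p_M / (p_D) with p_i = y_i·P.
Substituting and setting equal to 0.444 gives a polynomial in X; the root in (0,1) is X = 0.307.

X = 0.307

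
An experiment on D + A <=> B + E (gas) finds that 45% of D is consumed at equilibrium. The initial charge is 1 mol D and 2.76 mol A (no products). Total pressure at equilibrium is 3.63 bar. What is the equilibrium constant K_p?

Basis: 1 mol D initially; let X = conversion of D. Extent ξ = X.
At extent ξ: n_D = 1 − X; n_A = 2.76 − X; n_B = X; n_E = X.
Total moles n_T = 3.76 (Δν = 0, constant).
At X = 0.45: n_D = 0.55, n_A = 2.31, n_B = 0.45, n_E = 0.45, n_T = 3.76.
p_i = (n_i/n_T)·P. K_p = p_B p_E / (p_D p_A) = 0.159.

K_p = 0.159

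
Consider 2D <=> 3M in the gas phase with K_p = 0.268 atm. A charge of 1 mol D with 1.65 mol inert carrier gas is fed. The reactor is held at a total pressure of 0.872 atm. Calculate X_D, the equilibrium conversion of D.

X = 0.436

Let X = conversion of D (basis 1 mol D); extent of reaction ξ = 0.5X.
Species balance: n_D = 1 − X; n_M = 1.5X; n_I = 1.65 (inert).
n_T = Σnᵢ = 2.65 + 0.5X.
y_i = n_i/n_T, p_i = y_i·P. K_p = p_M^3 / (p_D^2).
Substituting and setting equal to 0.268 atm gives a polynomial in X; the root in (0,1) is X = 0.436.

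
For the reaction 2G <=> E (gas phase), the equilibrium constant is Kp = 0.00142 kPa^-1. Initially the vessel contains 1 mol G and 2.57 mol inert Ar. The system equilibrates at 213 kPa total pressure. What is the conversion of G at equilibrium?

X = 0.130

Let X = conversion of G (basis 1 mol G); extent of reaction ξ = 0.5X.
At extent ξ: n_G = 1 − X; n_E = 0.5X; n_I = 2.57 (inert).
Summing: n_T = 3.57 − 0.5X.
y_i = n_i/n_T, p_i = y_i·P. Kp = p_E / (p_G^2).
Equating to 0.00142 kPa^-1 and solving on 0 < X < 1: X = 0.130.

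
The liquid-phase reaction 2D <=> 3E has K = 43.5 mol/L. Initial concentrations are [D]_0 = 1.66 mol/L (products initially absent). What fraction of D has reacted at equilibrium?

Let X = conversion of D; extent ξ = 1.66X/2 mol/L.
Concentrations: [D] = 1.66 − 1.66X; [E] = 2.49X.
K = [E]^3 / ([D]^2).
Equating to 43.5 mol/L: the physical root is X = 0.762.

X = 0.762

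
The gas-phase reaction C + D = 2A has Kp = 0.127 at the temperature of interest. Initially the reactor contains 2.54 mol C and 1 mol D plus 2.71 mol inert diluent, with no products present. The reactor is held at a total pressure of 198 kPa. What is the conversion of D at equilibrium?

Basis: 1 mol D initially; let X = conversion of D. Extent ξ = X.
Moles: n_C = 2.54 − X; n_D = 1 − X; n_A = 2X; n_I = 2.71 (inert).
Since Δν = 0, n_T = 6.25 throughout.
y_i = n_i/n_T, p_i = y_i·P. Kp = p_A^2 / (p_C p_D).
This yields a degree-2 equation in X; solving on (0,1), X = 0.236.

X = 0.236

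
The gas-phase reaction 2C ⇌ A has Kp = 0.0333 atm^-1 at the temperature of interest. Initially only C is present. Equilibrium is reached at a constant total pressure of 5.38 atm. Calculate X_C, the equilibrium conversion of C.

X = 0.237

Let X = conversion of C (basis 1 mol C); extent of reaction ξ = 0.5X.
Species balance: n_C = 1 − X; n_A = 0.5X.
n_T = Σnᵢ = 1 − 0.5X.
With p_i = (n_i/n_T)P, Kp = p_A / (p_C^2).
This yields a degree-2 equation in X; solving on (0,1), X = 0.237.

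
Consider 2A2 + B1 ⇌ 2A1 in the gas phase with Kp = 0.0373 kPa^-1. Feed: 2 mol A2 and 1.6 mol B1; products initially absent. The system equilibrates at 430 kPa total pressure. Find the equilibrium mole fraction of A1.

y_A1 = 0.475

Basis: 2 mol A2 initially; let X = conversion of A2. Extent ξ = X.
Mole table: n_A2 = 2 − 2X; n_B1 = 1.6 − X; n_A1 = 2X.
Summing: n_T = 3.6 − X.
y_i = n_i/n_T, p_i = y_i·P. Kp = p_A1^2 / (p_A2^2 p_B1).
Substituting and setting equal to 0.0373 kPa^-1 gives a polynomial in X; the root in (0,1) is X = 0.691.
Then n_A1 = 1.38, n_T = 2.91, so y_A1 = 0.475.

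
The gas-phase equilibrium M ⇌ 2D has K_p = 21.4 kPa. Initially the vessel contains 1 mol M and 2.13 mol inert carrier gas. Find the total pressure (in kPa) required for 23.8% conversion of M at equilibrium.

Take 1 mol M as basis and let X be its fractional conversion, so ξ = X.
Moles: n_M = 1 − X; n_D = 2X; n_I = 2.13 (inert).
Summing: n_T = 3.13 + X.
K_p = p_D^2 / (p_M) with p_i = (n_i/n_T)·P.
At X = 0.238: the mole-fraction product g(X) = Π y_i^ν_i = 0.08828. Since K_p = g(X)·P^{1}, P = (K_p/g)^(1/1) = (21.4/0.08828)^(1/1) = 242 kPa.

P = 242 kPa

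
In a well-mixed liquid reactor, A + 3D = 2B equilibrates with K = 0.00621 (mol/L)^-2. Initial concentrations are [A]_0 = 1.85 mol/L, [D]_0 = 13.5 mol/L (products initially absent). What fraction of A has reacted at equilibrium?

Let X = conversion of A; extent ξ = 1.85·X mol/L.
Concentrations: [A] = 1.85 − 1.85X; [D] = 13.5 − 5.55X; [B] = 3.7X.
K = [B]^2 / ([A] [D]^3).
Solving K = 0.00621 for X ∈ (0,1): X = 0.597.

X = 0.597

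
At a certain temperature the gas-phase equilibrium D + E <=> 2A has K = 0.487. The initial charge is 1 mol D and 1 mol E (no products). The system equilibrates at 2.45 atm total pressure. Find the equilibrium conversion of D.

X = 0.259

Basis: 1 mol D initially; let X = conversion of D. Extent ξ = X.
Species balance: n_D = 1 − X; n_E = 1 − X; n_A = 2X.
Total moles n_T = 2 (Δν = 0, constant).
y_i = n_i/n_T, p_i = y_i·P. K = p_A^2 / (p_D p_E).
This yields a degree-2 equation in X; solving on (0,1), X = 0.259.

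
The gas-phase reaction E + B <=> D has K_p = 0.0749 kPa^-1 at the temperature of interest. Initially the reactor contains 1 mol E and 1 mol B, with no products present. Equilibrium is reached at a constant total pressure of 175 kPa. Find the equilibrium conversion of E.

Take 1 mol E as basis and let X be its fractional conversion, so ξ = X.
Moles: n_E = 1 − X; n_B = 1 − X; n_D = X.
Total moles n_T = 2 − X.
Mole fractions y_i = n_i/n_T; K_p = p_D / (p_E p_B) with p_i = y_i·P.
Equating to 0.0749 kPa^-1 and solving on 0 < X < 1: X = 0.734.

X = 0.734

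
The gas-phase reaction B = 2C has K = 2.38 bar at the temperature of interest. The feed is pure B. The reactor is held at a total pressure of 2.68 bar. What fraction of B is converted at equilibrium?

Basis: 1 mol B initially; let X = conversion of B. Extent ξ = X.
Mole table: n_B = 1 − X; n_C = 2X.
Summing: n_T = 1 + X.
Mole fractions y_i = n_i/n_T; K = p_C^2 / (p_B) with p_i = y_i·P.
Substituting and setting equal to 2.38 bar gives a polynomial in X; the root in (0,1) is X = 0.426.

X = 0.426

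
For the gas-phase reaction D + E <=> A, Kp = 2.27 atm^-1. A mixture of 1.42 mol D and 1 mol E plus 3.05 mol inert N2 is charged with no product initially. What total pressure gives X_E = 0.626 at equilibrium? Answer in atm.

Let X = conversion of E (basis 1 mol E); extent of reaction ξ = X.
Mole table: n_D = 1.42 − X; n_E = 1 − X; n_A = X; n_I = 3.05 (inert).
Total moles n_T = 5.47 − X.
Kp = p_A / (p_D p_E) with p_i = (n_i/n_T)·P.
At X = 0.626: the mole-fraction product g(X) = Π y_i^ν_i = 10.21. Since Kp = g(X)·P^{-1}, P = (g/Kp)^(1/1) = (10.21/2.27)^(1/1) = 4.5 atm.

P = 4.5 atm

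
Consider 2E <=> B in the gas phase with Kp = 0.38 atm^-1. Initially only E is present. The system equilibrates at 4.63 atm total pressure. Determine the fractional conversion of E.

Take 1 mol E as basis and let X be its fractional conversion, so ξ = 0.5X.
At extent ξ: n_E = 1 − X; n_B = 0.5X.
Summing: n_T = 1 − 0.5X.
y_i = n_i/n_T, p_i = y_i·P. Kp = p_B / (p_E^2).
Equating to 0.38 atm^-1 and solving on 0 < X < 1: X = 0.647.

X = 0.647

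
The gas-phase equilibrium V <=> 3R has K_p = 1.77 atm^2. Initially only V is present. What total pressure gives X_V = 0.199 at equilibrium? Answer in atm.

Take 1 mol V as basis and let X be its fractional conversion, so ξ = X.
Mole table: n_V = 1 − X; n_R = 3X.
Total moles n_T = 1 + 2X.
K_p = p_R^3 / (p_V) with p_i = (n_i/n_T)·P.
At X = 0.199: the mole-fraction product g(X) = Π y_i^ν_i = 0.1359. Since K_p = g(X)·P^{2}, P = (K_p/g)^(1/2) = (1.77/0.1359)^(1/2) = 3.61 atm.

P = 3.61 atm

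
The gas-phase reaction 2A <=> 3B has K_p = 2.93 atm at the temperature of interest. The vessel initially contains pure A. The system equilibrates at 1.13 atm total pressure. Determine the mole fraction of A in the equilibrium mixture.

Let X = conversion of A (basis 1 mol A); extent of reaction ξ = 0.5X.
At extent ξ: n_A = 1 − X; n_B = 1.5X.
Total moles n_T = 1 + 0.5X.
With p_i = (n_i/n_T)P, K_p = p_B^3 / (p_A^2).
This yields a degree-3 equation in X; solving on (0,1), X = 0.568.
Then n_A = 0.432, n_T = 1.28, so y_A = 0.336.

y_A = 0.336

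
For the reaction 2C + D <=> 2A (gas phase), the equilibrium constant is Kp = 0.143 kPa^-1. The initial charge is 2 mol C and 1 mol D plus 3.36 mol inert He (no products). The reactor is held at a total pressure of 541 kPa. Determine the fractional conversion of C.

X = 0.677

Take 2 mol C as basis and let X be its fractional conversion, so ξ = X.
Mole table: n_C = 2 − 2X; n_D = 1 − X; n_A = 2X; n_I = 3.36 (inert).
Summing: n_T = 6.36 − X.
y_i = n_i/n_T, p_i = y_i·P. Kp = p_A^2 / (p_C^2 p_D).
Setting this equal to 0.143 kPa^-1 and taking the physical root (0 < X < 1) gives X = 0.677.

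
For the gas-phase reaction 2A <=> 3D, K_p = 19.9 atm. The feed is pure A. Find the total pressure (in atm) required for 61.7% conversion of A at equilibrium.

Let X = conversion of A (basis 1 mol A); extent of reaction ξ = 0.5X.
Mole table: n_A = 1 − X; n_D = 1.5X.
Total moles n_T = 1 + 0.5X.
K_p = p_D^3 / (p_A^2) with p_i = (n_i/n_T)·P.
At X = 0.617: the mole-fraction product g(X) = Π y_i^ν_i = 4.13. Since K_p = g(X)·P^{1}, P = (K_p/g)^(1/1) = (19.9/4.13)^(1/1) = 4.82 atm.

P = 4.82 atm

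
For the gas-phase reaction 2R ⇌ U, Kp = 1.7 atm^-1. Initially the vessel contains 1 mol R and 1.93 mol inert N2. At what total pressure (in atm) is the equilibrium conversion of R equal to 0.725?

P = 7.24 atm

Basis: 1 mol R initially; let X = conversion of R. Extent ξ = 0.5X.
Mole table: n_R = 1 − X; n_U = 0.5X; n_I = 1.93 (inert).
Total moles n_T = 2.93 − 0.5X.
Kp = p_U / (p_R^2) with p_i = (n_i/n_T)·P.
At X = 0.725: the mole-fraction product g(X) = Π y_i^ν_i = 12.31. Since Kp = g(X)·P^{-1}, P = (g/Kp)^(1/1) = (12.31/1.7)^(1/1) = 7.24 atm.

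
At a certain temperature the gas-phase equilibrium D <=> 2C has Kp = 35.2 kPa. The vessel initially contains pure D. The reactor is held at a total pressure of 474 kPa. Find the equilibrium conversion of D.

Take 1 mol D as basis and let X be its fractional conversion, so ξ = X.
Mole table: n_D = 1 − X; n_C = 2X.
n_T = Σnᵢ = 1 + X.
With p_i = (n_i/n_T)P, Kp = p_C^2 / (p_D).
Setting this equal to 35.2 kPa and taking the physical root (0 < X < 1) gives X = 0.135.

X = 0.135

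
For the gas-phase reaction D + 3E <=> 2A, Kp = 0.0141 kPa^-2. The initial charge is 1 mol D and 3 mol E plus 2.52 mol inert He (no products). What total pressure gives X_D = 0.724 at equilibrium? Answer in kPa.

Let X = conversion of D (basis 1 mol D); extent of reaction ξ = X.
At extent ξ: n_D = 1 − X; n_E = 3 − 3X; n_A = 2X; n_I = 2.52 (inert).
Summing: n_T = 6.52 − 2X.
Kp = p_A^2 / (p_D p_E^3) with p_i = (n_i/n_T)·P.
At X = 0.724: the mole-fraction product g(X) = Π y_i^ν_i = 344.3. Since Kp = g(X)·P^{-2}, P = (g/Kp)^(1/2) = (344.3/0.0141)^(1/2) = 156 kPa.

P = 156 kPa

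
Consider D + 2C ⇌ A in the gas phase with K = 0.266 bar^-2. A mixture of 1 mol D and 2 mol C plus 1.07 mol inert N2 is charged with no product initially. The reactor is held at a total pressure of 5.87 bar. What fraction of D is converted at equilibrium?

X = 0.496

Take 1 mol D as basis and let X be its fractional conversion, so ξ = X.
Mole table: n_D = 1 − X; n_C = 2 − 2X; n_A = X; n_I = 1.07 (inert).
Summing: n_T = 4.07 − 2X.
Mole fractions y_i = n_i/n_T; K = p_A / (p_D p_C^2) with p_i = y_i·P.
Setting this equal to 0.266 bar^-2 and taking the physical root (0 < X < 1) gives X = 0.496.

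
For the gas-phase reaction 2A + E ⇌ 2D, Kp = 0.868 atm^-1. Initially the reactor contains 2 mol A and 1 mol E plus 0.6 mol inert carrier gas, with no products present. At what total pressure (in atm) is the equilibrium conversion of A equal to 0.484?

P = 6.12 atm

Basis: 2 mol A initially; let X = conversion of A. Extent ξ = X.
Species balance: n_A = 2 − 2X; n_E = 1 − X; n_D = 2X; n_I = 0.6 (inert).
n_T = Σnᵢ = 3.6 − X.
Kp = p_D^2 / (p_A^2 p_E) with p_i = (n_i/n_T)·P.
At X = 0.484: the mole-fraction product g(X) = Π y_i^ν_i = 5.313. Since Kp = g(X)·P^{-1}, P = (g/Kp)^(1/1) = (5.313/0.868)^(1/1) = 6.12 atm.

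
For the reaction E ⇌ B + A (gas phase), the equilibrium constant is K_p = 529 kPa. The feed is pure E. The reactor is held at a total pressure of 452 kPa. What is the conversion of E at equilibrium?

Take 1 mol E as basis and let X be its fractional conversion, so ξ = X.
Moles: n_E = 1 − X; n_B = X; n_A = X.
Summing: n_T = 1 + X.
With p_i = (n_i/n_T)P, K_p = p_B p_A / (p_E).
Setting this equal to 529 kPa and taking the physical root (0 < X < 1) gives X = 0.734.

X = 0.734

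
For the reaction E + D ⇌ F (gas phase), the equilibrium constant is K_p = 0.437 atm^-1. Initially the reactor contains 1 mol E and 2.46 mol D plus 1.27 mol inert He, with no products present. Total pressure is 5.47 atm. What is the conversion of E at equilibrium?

Basis: 1 mol E initially; let X = conversion of E. Extent ξ = X.
At extent ξ: n_E = 1 − X; n_D = 2.46 − X; n_F = X; n_I = 1.27 (inert).
Summing: n_T = 4.73 − X.
With p_i = (n_i/n_T)P, K_p = p_F / (p_E p_D).
Equating to 0.437 atm^-1 and solving on 0 < X < 1: X = 0.524.

X = 0.524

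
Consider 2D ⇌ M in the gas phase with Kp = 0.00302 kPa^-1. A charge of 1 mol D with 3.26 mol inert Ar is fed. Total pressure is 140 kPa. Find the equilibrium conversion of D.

Take 1 mol D as basis and let X be its fractional conversion, so ξ = 0.5X.
Species balance: n_D = 1 − X; n_M = 0.5X; n_I = 3.26 (inert).
n_T = Σnᵢ = 4.26 − 0.5X.
With p_i = (n_i/n_T)P, Kp = p_M / (p_D^2).
Equating to 0.00302 kPa^-1 and solving on 0 < X < 1: X = 0.147.

X = 0.147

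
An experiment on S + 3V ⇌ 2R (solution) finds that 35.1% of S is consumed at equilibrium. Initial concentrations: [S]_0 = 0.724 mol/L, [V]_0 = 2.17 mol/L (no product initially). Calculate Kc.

Kc = 0.197 (mol/L)^-2

Let X = conversion of S.
Concentrations: [S] = 0.724 − 0.724X; [V] = 2.17 − 2.17X; [R] = 1.45X.
At X = 0.351: [S] = 0.47, [V] = 1.41, [R] = 0.508.
Kc = [R]^2 / ([S] [V]^3) = 0.197 (mol/L)^-2.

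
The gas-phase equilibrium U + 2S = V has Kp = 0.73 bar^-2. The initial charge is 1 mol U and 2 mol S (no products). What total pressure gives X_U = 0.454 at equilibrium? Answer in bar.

Let X = conversion of U (basis 1 mol U); extent of reaction ξ = X.
Mole table: n_U = 1 − X; n_S = 2 − 2X; n_V = X.
Summing: n_T = 3 − 2X.
Kp = p_V / (p_U p_S^2) with p_i = (n_i/n_T)·P.
At X = 0.454: the mole-fraction product g(X) = Π y_i^ν_i = 3.052. Since Kp = g(X)·P^{-2}, P = (g/Kp)^(1/2) = (3.052/0.73)^(1/2) = 2.04 bar.

P = 2.04 bar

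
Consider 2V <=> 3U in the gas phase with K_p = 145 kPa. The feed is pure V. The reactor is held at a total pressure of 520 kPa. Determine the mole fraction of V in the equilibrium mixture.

y_V = 0.557

Basis: 1 mol V initially; let X = conversion of V. Extent ξ = 0.5X.
At extent ξ: n_V = 1 − X; n_U = 1.5X.
Summing: n_T = 1 + 0.5X.
Mole fractions y_i = n_i/n_T; K_p = p_U^3 / (p_V^2) with p_i = y_i·P.
Substituting and setting equal to 145 kPa gives a polynomial in X; the root in (0,1) is X = 0.346.
Then n_V = 0.654, n_T = 1.17, so y_V = 0.557.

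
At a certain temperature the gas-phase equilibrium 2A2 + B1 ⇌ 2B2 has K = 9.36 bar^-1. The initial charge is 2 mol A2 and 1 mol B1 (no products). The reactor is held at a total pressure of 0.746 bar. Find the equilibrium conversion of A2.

Basis: 2 mol A2 initially; let X = conversion of A2. Extent ξ = X.
Species balance: n_A2 = 2 − 2X; n_B1 = 1 − X; n_B2 = 2X.
Summing: n_T = 3 − X.
With p_i = (n_i/n_T)P, K = p_B2^2 / (p_A2^2 p_B1).
Setting this equal to 9.36 bar^-1 and taking the physical root (0 < X < 1) gives X = 0.534.

X = 0.534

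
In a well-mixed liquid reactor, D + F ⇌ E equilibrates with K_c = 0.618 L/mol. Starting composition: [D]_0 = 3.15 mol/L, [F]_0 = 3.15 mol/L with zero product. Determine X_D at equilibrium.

Let X = conversion of D; extent ξ = 3.15·X mol/L.
Concentrations: [D] = 3.15 − 3.15X; [F] = 3.15 − 3.15X; [E] = 3.15X.
K_c = [E] / ([D] [F]).
Equating to 0.618 L/mol: the physical root is X = 0.495.

X = 0.495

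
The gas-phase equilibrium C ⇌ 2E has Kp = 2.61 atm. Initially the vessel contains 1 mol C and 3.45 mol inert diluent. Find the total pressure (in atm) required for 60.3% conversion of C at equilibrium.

Basis: 1 mol C initially; let X = conversion of C. Extent ξ = X.
Species balance: n_C = 1 − X; n_E = 2X; n_I = 3.45 (inert).
Total moles n_T = 4.45 + X.
Kp = p_E^2 / (p_C) with p_i = (n_i/n_T)·P.
At X = 0.603: the mole-fraction product g(X) = Π y_i^ν_i = 0.725. Since Kp = g(X)·P^{1}, P = (Kp/g)^(1/1) = (2.61/0.725)^(1/1) = 3.6 atm.

P = 3.6 atm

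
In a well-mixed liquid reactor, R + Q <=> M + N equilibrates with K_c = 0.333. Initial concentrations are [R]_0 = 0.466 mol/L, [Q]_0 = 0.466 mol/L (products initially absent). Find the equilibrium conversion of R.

Let X = conversion of R; extent ξ = 0.466·X mol/L.
Concentrations: [R] = 0.466 − 0.466X; [Q] = 0.466 − 0.466X; [M] = 0.466X; [N] = 0.466X.
K_c = [M] [N] / ([R] [Q]).
Solving K_c = 0.333 for X ∈ (0,1): X = 0.366.

X = 0.366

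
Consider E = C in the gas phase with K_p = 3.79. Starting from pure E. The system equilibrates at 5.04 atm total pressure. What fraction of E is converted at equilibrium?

Basis: 1 mol E initially; let X = conversion of E. Extent ξ = X.
Mole table: n_E = 1 − X; n_C = X.
Total moles n_T = 1 (Δν = 0, constant).
With p_i = (n_i/n_T)P, K_p = p_C / (p_E).
This yields a degree-1 equation in X; solving on (0,1), X = 0.791.

X = 0.791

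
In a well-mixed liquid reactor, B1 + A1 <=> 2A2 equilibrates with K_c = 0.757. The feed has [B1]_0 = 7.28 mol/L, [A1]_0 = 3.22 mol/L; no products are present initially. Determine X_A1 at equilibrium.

X = 0.440

Let X = conversion of A1; extent ξ = 3.22·X mol/L.
Concentrations: [B1] = 7.28 − 3.22X; [A1] = 3.22 − 3.22X; [A2] = 6.44X.
K_c = [A2]^2 / ([B1] [A1]).
This equals 0.757 at X = 0.440 (the root in 0 < X < 1).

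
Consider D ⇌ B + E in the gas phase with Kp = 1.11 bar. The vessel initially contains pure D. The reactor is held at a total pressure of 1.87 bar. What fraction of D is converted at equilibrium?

Let X = conversion of D (basis 1 mol D); extent of reaction ξ = X.
Mole table: n_D = 1 − X; n_B = X; n_E = X.
n_T = Σnᵢ = 1 + X.
Mole fractions y_i = n_i/n_T; Kp = p_B p_E / (p_D) with p_i = y_i·P.
This yields a degree-2 equation in X; solving on (0,1), X = 0.610.

X = 0.610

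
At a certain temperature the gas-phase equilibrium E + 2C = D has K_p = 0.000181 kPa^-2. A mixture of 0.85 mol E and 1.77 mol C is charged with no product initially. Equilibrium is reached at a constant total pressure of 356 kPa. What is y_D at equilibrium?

Let X = conversion of E (basis 0.85 mol E); extent of reaction ξ = 0.85X.
Species balance: n_E = 0.85 − 0.85X; n_C = 1.77 − 1.7X; n_D = 0.85X.
Total moles n_T = 2.62 − 1.7X.
With p_i = (n_i/n_T)P, K_p = p_D / (p_E p_C^2).
This yields a degree-3 equation in X; solving on (0,1), X = 0.754.
Then n_D = 0.641, n_T = 1.34, so y_D = 0.478.

y_D = 0.478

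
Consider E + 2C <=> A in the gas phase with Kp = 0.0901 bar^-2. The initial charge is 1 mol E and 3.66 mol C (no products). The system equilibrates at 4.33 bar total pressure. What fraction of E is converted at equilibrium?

Let X = conversion of E (basis 1 mol E); extent of reaction ξ = X.
At extent ξ: n_E = 1 − X; n_C = 3.66 − 2X; n_A = X.
Total moles n_T = 4.66 − 2X.
Mole fractions y_i = n_i/n_T; Kp = p_A / (p_E p_C^2) with p_i = y_i·P.
Substituting and setting equal to 0.0901 bar^-2 gives a polynomial in X; the root in (0,1) is X = 0.474.

X = 0.474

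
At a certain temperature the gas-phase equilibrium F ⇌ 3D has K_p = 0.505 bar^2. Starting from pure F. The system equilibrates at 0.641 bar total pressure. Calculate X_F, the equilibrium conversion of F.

X = 0.449

Basis: 1 mol F initially; let X = conversion of F. Extent ξ = X.
Moles: n_F = 1 − X; n_D = 3X.
Summing: n_T = 1 + 2X.
Mole fractions y_i = n_i/n_T; K_p = p_D^3 / (p_F) with p_i = y_i·P.
Setting this equal to 0.505 bar^2 and taking the physical root (0 < X < 1) gives X = 0.449.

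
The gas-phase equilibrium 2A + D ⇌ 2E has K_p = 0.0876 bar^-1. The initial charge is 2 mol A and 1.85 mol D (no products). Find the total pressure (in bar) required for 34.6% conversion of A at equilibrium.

P = 7.44 bar

Let X = conversion of A (basis 2 mol A); extent of reaction ξ = X.
At extent ξ: n_A = 2 − 2X; n_D = 1.85 − X; n_E = 2X.
Total moles n_T = 3.85 − X.
K_p = p_E^2 / (p_A^2 p_D) with p_i = (n_i/n_T)·P.
At X = 0.346: the mole-fraction product g(X) = Π y_i^ν_i = 0.6521. Since K_p = g(X)·P^{-1}, P = (g/K_p)^(1/1) = (0.6521/0.0876)^(1/1) = 7.44 bar.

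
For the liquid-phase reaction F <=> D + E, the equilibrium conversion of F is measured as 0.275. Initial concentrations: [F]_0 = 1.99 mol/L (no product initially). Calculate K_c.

K_c = 0.208 mol/L

Let X = conversion of F.
Concentrations: [F] = 1.99 − 1.99X; [D] = 1.99X; [E] = 1.99X.
At X = 0.275: [F] = 1.44, [D] = 0.547, [E] = 0.547.
K_c = [D] [E] / ([F]) = 0.208 mol/L.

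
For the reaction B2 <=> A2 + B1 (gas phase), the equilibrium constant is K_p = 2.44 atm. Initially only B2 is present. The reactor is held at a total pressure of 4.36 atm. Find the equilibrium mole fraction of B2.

Let X = conversion of B2 (basis 1 mol B2); extent of reaction ξ = X.
Mole table: n_B2 = 1 − X; n_A2 = X; n_B1 = X.
Summing: n_T = 1 + X.
y_i = n_i/n_T, p_i = y_i·P. K_p = p_A2 p_B1 / (p_B2).
Equating to 2.44 atm and solving on 0 < X < 1: X = 0.599.
Then n_B2 = 0.401, n_T = 1.6, so y_B2 = 0.251.

y_B2 = 0.251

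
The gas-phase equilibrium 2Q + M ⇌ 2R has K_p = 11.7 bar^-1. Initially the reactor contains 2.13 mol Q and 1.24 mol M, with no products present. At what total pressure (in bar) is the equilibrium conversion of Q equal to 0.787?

Basis: 2.13 mol Q initially; let X = conversion of Q. Extent ξ = 1.06X.
Mole table: n_Q = 2.13 − 2.13X; n_M = 1.24 − 1.06X; n_R = 2.13X.
Summing: n_T = 3.37 − 1.06X.
K_p = p_R^2 / (p_Q^2 p_M) with p_i = (n_i/n_T)·P.
At X = 0.787: the mole-fraction product g(X) = Π y_i^ν_i = 86.01. Since K_p = g(X)·P^{-1}, P = (g/K_p)^(1/1) = (86.01/11.7)^(1/1) = 7.35 bar.

P = 7.35 bar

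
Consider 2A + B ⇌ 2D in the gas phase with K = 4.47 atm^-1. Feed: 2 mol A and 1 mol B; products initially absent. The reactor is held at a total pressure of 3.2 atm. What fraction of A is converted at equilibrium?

Let X = conversion of A (basis 2 mol A); extent of reaction ξ = X.
At extent ξ: n_A = 2 − 2X; n_B = 1 − X; n_D = 2X.
n_T = Σnᵢ = 3 − X.
With p_i = (n_i/n_T)P, K = p_D^2 / (p_A^2 p_B).
Setting this equal to 4.47 atm^-1 and taking the physical root (0 < X < 1) gives X = 0.606.

X = 0.606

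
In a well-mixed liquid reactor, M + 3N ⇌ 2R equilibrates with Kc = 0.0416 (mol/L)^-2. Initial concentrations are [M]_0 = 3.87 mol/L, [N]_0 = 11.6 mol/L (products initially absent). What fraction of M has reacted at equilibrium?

X = 0.504

Let X = conversion of M; extent ξ = 3.87·X mol/L.
Concentrations: [M] = 3.87 − 3.87X; [N] = 11.6 − 11.6X; [R] = 7.74X.
Kc = [R]^2 / ([M] [N]^3).
Setting equal to 0.0416 and solving for X on (0,1) gives X = 0.504.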